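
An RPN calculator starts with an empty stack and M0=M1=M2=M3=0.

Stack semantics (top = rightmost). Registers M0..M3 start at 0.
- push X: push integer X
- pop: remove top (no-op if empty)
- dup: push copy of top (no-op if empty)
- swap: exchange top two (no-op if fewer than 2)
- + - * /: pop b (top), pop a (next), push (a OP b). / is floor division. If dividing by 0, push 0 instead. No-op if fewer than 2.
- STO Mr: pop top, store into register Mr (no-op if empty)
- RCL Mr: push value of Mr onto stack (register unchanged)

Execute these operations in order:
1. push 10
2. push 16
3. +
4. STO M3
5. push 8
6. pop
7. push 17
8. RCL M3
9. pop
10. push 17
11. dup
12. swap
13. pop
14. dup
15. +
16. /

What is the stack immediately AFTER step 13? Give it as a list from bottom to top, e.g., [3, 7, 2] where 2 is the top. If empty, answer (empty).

After op 1 (push 10): stack=[10] mem=[0,0,0,0]
After op 2 (push 16): stack=[10,16] mem=[0,0,0,0]
After op 3 (+): stack=[26] mem=[0,0,0,0]
After op 4 (STO M3): stack=[empty] mem=[0,0,0,26]
After op 5 (push 8): stack=[8] mem=[0,0,0,26]
After op 6 (pop): stack=[empty] mem=[0,0,0,26]
After op 7 (push 17): stack=[17] mem=[0,0,0,26]
After op 8 (RCL M3): stack=[17,26] mem=[0,0,0,26]
After op 9 (pop): stack=[17] mem=[0,0,0,26]
After op 10 (push 17): stack=[17,17] mem=[0,0,0,26]
After op 11 (dup): stack=[17,17,17] mem=[0,0,0,26]
After op 12 (swap): stack=[17,17,17] mem=[0,0,0,26]
After op 13 (pop): stack=[17,17] mem=[0,0,0,26]

[17, 17]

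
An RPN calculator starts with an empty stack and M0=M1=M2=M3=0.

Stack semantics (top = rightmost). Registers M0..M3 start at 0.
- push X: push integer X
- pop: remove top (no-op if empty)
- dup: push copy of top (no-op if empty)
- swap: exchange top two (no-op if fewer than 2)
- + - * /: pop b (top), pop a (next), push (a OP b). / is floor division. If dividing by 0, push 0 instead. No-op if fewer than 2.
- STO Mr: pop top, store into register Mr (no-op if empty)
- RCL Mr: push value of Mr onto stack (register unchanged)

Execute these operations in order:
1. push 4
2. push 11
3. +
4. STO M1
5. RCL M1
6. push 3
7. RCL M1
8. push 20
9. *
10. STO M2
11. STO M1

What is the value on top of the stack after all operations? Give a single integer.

After op 1 (push 4): stack=[4] mem=[0,0,0,0]
After op 2 (push 11): stack=[4,11] mem=[0,0,0,0]
After op 3 (+): stack=[15] mem=[0,0,0,0]
After op 4 (STO M1): stack=[empty] mem=[0,15,0,0]
After op 5 (RCL M1): stack=[15] mem=[0,15,0,0]
After op 6 (push 3): stack=[15,3] mem=[0,15,0,0]
After op 7 (RCL M1): stack=[15,3,15] mem=[0,15,0,0]
After op 8 (push 20): stack=[15,3,15,20] mem=[0,15,0,0]
After op 9 (*): stack=[15,3,300] mem=[0,15,0,0]
After op 10 (STO M2): stack=[15,3] mem=[0,15,300,0]
After op 11 (STO M1): stack=[15] mem=[0,3,300,0]

Answer: 15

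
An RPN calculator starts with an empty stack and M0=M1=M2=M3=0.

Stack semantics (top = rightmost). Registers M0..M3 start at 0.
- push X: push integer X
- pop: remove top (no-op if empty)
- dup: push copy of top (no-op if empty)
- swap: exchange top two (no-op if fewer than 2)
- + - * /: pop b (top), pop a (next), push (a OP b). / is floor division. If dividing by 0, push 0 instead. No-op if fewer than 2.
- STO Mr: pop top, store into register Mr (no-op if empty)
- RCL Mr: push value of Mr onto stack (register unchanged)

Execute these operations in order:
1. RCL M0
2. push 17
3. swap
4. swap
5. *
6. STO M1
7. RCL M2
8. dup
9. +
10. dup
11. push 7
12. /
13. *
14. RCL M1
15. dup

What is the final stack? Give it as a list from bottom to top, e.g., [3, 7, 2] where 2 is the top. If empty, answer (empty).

After op 1 (RCL M0): stack=[0] mem=[0,0,0,0]
After op 2 (push 17): stack=[0,17] mem=[0,0,0,0]
After op 3 (swap): stack=[17,0] mem=[0,0,0,0]
After op 4 (swap): stack=[0,17] mem=[0,0,0,0]
After op 5 (*): stack=[0] mem=[0,0,0,0]
After op 6 (STO M1): stack=[empty] mem=[0,0,0,0]
After op 7 (RCL M2): stack=[0] mem=[0,0,0,0]
After op 8 (dup): stack=[0,0] mem=[0,0,0,0]
After op 9 (+): stack=[0] mem=[0,0,0,0]
After op 10 (dup): stack=[0,0] mem=[0,0,0,0]
After op 11 (push 7): stack=[0,0,7] mem=[0,0,0,0]
After op 12 (/): stack=[0,0] mem=[0,0,0,0]
After op 13 (*): stack=[0] mem=[0,0,0,0]
After op 14 (RCL M1): stack=[0,0] mem=[0,0,0,0]
After op 15 (dup): stack=[0,0,0] mem=[0,0,0,0]

Answer: [0, 0, 0]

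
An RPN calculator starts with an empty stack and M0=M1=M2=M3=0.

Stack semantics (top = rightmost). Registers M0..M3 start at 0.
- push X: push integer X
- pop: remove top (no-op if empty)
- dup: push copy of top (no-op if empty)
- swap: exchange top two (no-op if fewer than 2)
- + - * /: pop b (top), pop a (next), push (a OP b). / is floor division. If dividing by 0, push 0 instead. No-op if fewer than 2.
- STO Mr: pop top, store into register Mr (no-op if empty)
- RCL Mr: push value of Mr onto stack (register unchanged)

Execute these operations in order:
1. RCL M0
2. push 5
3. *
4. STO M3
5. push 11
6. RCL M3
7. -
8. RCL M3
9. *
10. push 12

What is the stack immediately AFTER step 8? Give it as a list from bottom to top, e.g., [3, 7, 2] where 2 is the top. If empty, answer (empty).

After op 1 (RCL M0): stack=[0] mem=[0,0,0,0]
After op 2 (push 5): stack=[0,5] mem=[0,0,0,0]
After op 3 (*): stack=[0] mem=[0,0,0,0]
After op 4 (STO M3): stack=[empty] mem=[0,0,0,0]
After op 5 (push 11): stack=[11] mem=[0,0,0,0]
After op 6 (RCL M3): stack=[11,0] mem=[0,0,0,0]
After op 7 (-): stack=[11] mem=[0,0,0,0]
After op 8 (RCL M3): stack=[11,0] mem=[0,0,0,0]

[11, 0]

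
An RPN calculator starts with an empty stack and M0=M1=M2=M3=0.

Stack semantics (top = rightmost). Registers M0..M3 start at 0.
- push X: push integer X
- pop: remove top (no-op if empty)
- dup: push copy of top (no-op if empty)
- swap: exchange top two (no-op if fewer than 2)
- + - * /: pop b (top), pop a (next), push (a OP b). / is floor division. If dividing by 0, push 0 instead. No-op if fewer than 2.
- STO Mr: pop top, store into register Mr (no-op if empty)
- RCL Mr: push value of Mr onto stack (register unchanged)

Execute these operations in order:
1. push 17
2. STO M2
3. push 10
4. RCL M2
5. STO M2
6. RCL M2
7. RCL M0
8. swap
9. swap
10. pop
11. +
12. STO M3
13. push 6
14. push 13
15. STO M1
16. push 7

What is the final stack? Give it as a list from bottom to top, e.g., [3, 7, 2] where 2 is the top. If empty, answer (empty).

Answer: [6, 7]

Derivation:
After op 1 (push 17): stack=[17] mem=[0,0,0,0]
After op 2 (STO M2): stack=[empty] mem=[0,0,17,0]
After op 3 (push 10): stack=[10] mem=[0,0,17,0]
After op 4 (RCL M2): stack=[10,17] mem=[0,0,17,0]
After op 5 (STO M2): stack=[10] mem=[0,0,17,0]
After op 6 (RCL M2): stack=[10,17] mem=[0,0,17,0]
After op 7 (RCL M0): stack=[10,17,0] mem=[0,0,17,0]
After op 8 (swap): stack=[10,0,17] mem=[0,0,17,0]
After op 9 (swap): stack=[10,17,0] mem=[0,0,17,0]
After op 10 (pop): stack=[10,17] mem=[0,0,17,0]
After op 11 (+): stack=[27] mem=[0,0,17,0]
After op 12 (STO M3): stack=[empty] mem=[0,0,17,27]
After op 13 (push 6): stack=[6] mem=[0,0,17,27]
After op 14 (push 13): stack=[6,13] mem=[0,0,17,27]
After op 15 (STO M1): stack=[6] mem=[0,13,17,27]
After op 16 (push 7): stack=[6,7] mem=[0,13,17,27]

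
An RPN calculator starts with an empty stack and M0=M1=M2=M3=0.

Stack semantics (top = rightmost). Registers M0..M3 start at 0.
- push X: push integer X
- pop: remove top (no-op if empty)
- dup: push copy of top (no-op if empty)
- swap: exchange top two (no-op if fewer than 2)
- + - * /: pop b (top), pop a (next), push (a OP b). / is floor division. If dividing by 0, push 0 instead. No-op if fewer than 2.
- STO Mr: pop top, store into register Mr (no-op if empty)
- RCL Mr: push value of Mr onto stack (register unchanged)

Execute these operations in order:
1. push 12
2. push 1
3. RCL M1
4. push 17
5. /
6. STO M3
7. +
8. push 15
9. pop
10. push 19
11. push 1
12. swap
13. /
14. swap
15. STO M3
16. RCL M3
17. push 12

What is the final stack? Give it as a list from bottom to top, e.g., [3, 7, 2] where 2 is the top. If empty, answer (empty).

Answer: [0, 13, 12]

Derivation:
After op 1 (push 12): stack=[12] mem=[0,0,0,0]
After op 2 (push 1): stack=[12,1] mem=[0,0,0,0]
After op 3 (RCL M1): stack=[12,1,0] mem=[0,0,0,0]
After op 4 (push 17): stack=[12,1,0,17] mem=[0,0,0,0]
After op 5 (/): stack=[12,1,0] mem=[0,0,0,0]
After op 6 (STO M3): stack=[12,1] mem=[0,0,0,0]
After op 7 (+): stack=[13] mem=[0,0,0,0]
After op 8 (push 15): stack=[13,15] mem=[0,0,0,0]
After op 9 (pop): stack=[13] mem=[0,0,0,0]
After op 10 (push 19): stack=[13,19] mem=[0,0,0,0]
After op 11 (push 1): stack=[13,19,1] mem=[0,0,0,0]
After op 12 (swap): stack=[13,1,19] mem=[0,0,0,0]
After op 13 (/): stack=[13,0] mem=[0,0,0,0]
After op 14 (swap): stack=[0,13] mem=[0,0,0,0]
After op 15 (STO M3): stack=[0] mem=[0,0,0,13]
After op 16 (RCL M3): stack=[0,13] mem=[0,0,0,13]
After op 17 (push 12): stack=[0,13,12] mem=[0,0,0,13]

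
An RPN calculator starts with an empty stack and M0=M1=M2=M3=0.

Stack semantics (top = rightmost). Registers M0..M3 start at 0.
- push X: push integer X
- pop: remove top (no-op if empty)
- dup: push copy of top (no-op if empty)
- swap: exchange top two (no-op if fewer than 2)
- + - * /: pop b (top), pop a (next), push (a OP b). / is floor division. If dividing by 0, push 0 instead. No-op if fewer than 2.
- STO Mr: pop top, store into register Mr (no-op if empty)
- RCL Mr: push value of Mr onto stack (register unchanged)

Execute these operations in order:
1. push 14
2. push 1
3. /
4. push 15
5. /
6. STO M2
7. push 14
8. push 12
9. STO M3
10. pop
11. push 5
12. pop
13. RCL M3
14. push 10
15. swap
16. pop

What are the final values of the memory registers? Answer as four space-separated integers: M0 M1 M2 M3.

Answer: 0 0 0 12

Derivation:
After op 1 (push 14): stack=[14] mem=[0,0,0,0]
After op 2 (push 1): stack=[14,1] mem=[0,0,0,0]
After op 3 (/): stack=[14] mem=[0,0,0,0]
After op 4 (push 15): stack=[14,15] mem=[0,0,0,0]
After op 5 (/): stack=[0] mem=[0,0,0,0]
After op 6 (STO M2): stack=[empty] mem=[0,0,0,0]
After op 7 (push 14): stack=[14] mem=[0,0,0,0]
After op 8 (push 12): stack=[14,12] mem=[0,0,0,0]
After op 9 (STO M3): stack=[14] mem=[0,0,0,12]
After op 10 (pop): stack=[empty] mem=[0,0,0,12]
After op 11 (push 5): stack=[5] mem=[0,0,0,12]
After op 12 (pop): stack=[empty] mem=[0,0,0,12]
After op 13 (RCL M3): stack=[12] mem=[0,0,0,12]
After op 14 (push 10): stack=[12,10] mem=[0,0,0,12]
After op 15 (swap): stack=[10,12] mem=[0,0,0,12]
After op 16 (pop): stack=[10] mem=[0,0,0,12]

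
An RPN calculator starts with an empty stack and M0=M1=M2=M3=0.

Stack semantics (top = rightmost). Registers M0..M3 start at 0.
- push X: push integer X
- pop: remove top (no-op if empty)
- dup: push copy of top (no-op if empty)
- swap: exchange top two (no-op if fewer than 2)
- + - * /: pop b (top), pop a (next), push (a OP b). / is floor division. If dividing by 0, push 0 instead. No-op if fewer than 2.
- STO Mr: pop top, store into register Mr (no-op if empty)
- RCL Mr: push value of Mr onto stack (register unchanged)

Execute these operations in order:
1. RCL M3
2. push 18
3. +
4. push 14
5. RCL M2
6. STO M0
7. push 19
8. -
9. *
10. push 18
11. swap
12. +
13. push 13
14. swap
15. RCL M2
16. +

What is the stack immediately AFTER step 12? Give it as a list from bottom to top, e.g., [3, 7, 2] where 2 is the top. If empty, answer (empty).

After op 1 (RCL M3): stack=[0] mem=[0,0,0,0]
After op 2 (push 18): stack=[0,18] mem=[0,0,0,0]
After op 3 (+): stack=[18] mem=[0,0,0,0]
After op 4 (push 14): stack=[18,14] mem=[0,0,0,0]
After op 5 (RCL M2): stack=[18,14,0] mem=[0,0,0,0]
After op 6 (STO M0): stack=[18,14] mem=[0,0,0,0]
After op 7 (push 19): stack=[18,14,19] mem=[0,0,0,0]
After op 8 (-): stack=[18,-5] mem=[0,0,0,0]
After op 9 (*): stack=[-90] mem=[0,0,0,0]
After op 10 (push 18): stack=[-90,18] mem=[0,0,0,0]
After op 11 (swap): stack=[18,-90] mem=[0,0,0,0]
After op 12 (+): stack=[-72] mem=[0,0,0,0]

[-72]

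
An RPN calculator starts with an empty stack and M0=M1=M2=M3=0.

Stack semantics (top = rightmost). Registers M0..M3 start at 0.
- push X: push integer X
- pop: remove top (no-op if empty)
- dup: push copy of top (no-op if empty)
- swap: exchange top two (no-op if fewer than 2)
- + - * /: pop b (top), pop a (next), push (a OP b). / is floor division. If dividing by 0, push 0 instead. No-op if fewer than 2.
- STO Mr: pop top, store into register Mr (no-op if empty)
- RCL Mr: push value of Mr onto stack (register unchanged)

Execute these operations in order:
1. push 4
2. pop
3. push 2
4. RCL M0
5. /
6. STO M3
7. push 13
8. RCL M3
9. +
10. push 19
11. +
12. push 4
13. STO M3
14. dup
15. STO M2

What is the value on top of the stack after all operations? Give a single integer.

Answer: 32

Derivation:
After op 1 (push 4): stack=[4] mem=[0,0,0,0]
After op 2 (pop): stack=[empty] mem=[0,0,0,0]
After op 3 (push 2): stack=[2] mem=[0,0,0,0]
After op 4 (RCL M0): stack=[2,0] mem=[0,0,0,0]
After op 5 (/): stack=[0] mem=[0,0,0,0]
After op 6 (STO M3): stack=[empty] mem=[0,0,0,0]
After op 7 (push 13): stack=[13] mem=[0,0,0,0]
After op 8 (RCL M3): stack=[13,0] mem=[0,0,0,0]
After op 9 (+): stack=[13] mem=[0,0,0,0]
After op 10 (push 19): stack=[13,19] mem=[0,0,0,0]
After op 11 (+): stack=[32] mem=[0,0,0,0]
After op 12 (push 4): stack=[32,4] mem=[0,0,0,0]
After op 13 (STO M3): stack=[32] mem=[0,0,0,4]
After op 14 (dup): stack=[32,32] mem=[0,0,0,4]
After op 15 (STO M2): stack=[32] mem=[0,0,32,4]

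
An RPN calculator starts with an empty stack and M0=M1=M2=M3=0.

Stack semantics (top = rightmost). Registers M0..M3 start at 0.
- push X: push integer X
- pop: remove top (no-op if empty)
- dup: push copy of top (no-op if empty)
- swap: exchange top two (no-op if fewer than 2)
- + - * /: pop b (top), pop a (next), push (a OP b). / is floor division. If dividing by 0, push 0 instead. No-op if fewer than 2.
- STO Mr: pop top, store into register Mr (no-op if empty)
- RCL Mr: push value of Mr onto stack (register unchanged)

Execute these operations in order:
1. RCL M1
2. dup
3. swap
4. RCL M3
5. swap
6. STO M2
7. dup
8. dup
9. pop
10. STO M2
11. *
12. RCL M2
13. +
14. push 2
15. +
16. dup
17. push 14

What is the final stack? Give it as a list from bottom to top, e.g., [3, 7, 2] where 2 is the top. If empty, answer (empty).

Answer: [2, 2, 14]

Derivation:
After op 1 (RCL M1): stack=[0] mem=[0,0,0,0]
After op 2 (dup): stack=[0,0] mem=[0,0,0,0]
After op 3 (swap): stack=[0,0] mem=[0,0,0,0]
After op 4 (RCL M3): stack=[0,0,0] mem=[0,0,0,0]
After op 5 (swap): stack=[0,0,0] mem=[0,0,0,0]
After op 6 (STO M2): stack=[0,0] mem=[0,0,0,0]
After op 7 (dup): stack=[0,0,0] mem=[0,0,0,0]
After op 8 (dup): stack=[0,0,0,0] mem=[0,0,0,0]
After op 9 (pop): stack=[0,0,0] mem=[0,0,0,0]
After op 10 (STO M2): stack=[0,0] mem=[0,0,0,0]
After op 11 (*): stack=[0] mem=[0,0,0,0]
After op 12 (RCL M2): stack=[0,0] mem=[0,0,0,0]
After op 13 (+): stack=[0] mem=[0,0,0,0]
After op 14 (push 2): stack=[0,2] mem=[0,0,0,0]
After op 15 (+): stack=[2] mem=[0,0,0,0]
After op 16 (dup): stack=[2,2] mem=[0,0,0,0]
After op 17 (push 14): stack=[2,2,14] mem=[0,0,0,0]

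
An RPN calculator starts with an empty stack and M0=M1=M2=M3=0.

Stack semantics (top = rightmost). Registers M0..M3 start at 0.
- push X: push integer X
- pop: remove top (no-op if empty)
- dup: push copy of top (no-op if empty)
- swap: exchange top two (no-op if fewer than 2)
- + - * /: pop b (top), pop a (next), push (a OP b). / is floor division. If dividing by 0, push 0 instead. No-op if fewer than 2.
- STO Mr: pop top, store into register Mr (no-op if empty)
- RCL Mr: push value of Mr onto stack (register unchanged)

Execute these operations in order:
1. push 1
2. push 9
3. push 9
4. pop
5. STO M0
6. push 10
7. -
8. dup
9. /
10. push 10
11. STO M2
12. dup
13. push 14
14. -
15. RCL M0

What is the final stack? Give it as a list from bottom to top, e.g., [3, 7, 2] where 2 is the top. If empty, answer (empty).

After op 1 (push 1): stack=[1] mem=[0,0,0,0]
After op 2 (push 9): stack=[1,9] mem=[0,0,0,0]
After op 3 (push 9): stack=[1,9,9] mem=[0,0,0,0]
After op 4 (pop): stack=[1,9] mem=[0,0,0,0]
After op 5 (STO M0): stack=[1] mem=[9,0,0,0]
After op 6 (push 10): stack=[1,10] mem=[9,0,0,0]
After op 7 (-): stack=[-9] mem=[9,0,0,0]
After op 8 (dup): stack=[-9,-9] mem=[9,0,0,0]
After op 9 (/): stack=[1] mem=[9,0,0,0]
After op 10 (push 10): stack=[1,10] mem=[9,0,0,0]
After op 11 (STO M2): stack=[1] mem=[9,0,10,0]
After op 12 (dup): stack=[1,1] mem=[9,0,10,0]
After op 13 (push 14): stack=[1,1,14] mem=[9,0,10,0]
After op 14 (-): stack=[1,-13] mem=[9,0,10,0]
After op 15 (RCL M0): stack=[1,-13,9] mem=[9,0,10,0]

Answer: [1, -13, 9]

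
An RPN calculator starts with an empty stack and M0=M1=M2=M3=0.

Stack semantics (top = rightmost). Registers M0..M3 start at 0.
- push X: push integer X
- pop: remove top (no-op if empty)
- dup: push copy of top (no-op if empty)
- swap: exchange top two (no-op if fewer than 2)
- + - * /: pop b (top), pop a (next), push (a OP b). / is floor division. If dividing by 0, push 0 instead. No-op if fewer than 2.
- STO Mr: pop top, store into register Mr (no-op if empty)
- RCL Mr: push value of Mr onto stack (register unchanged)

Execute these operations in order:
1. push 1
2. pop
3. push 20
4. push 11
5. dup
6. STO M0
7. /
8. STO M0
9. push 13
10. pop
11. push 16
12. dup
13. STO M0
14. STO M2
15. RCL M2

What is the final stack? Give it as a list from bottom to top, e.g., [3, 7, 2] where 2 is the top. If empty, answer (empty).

Answer: [16]

Derivation:
After op 1 (push 1): stack=[1] mem=[0,0,0,0]
After op 2 (pop): stack=[empty] mem=[0,0,0,0]
After op 3 (push 20): stack=[20] mem=[0,0,0,0]
After op 4 (push 11): stack=[20,11] mem=[0,0,0,0]
After op 5 (dup): stack=[20,11,11] mem=[0,0,0,0]
After op 6 (STO M0): stack=[20,11] mem=[11,0,0,0]
After op 7 (/): stack=[1] mem=[11,0,0,0]
After op 8 (STO M0): stack=[empty] mem=[1,0,0,0]
After op 9 (push 13): stack=[13] mem=[1,0,0,0]
After op 10 (pop): stack=[empty] mem=[1,0,0,0]
After op 11 (push 16): stack=[16] mem=[1,0,0,0]
After op 12 (dup): stack=[16,16] mem=[1,0,0,0]
After op 13 (STO M0): stack=[16] mem=[16,0,0,0]
After op 14 (STO M2): stack=[empty] mem=[16,0,16,0]
After op 15 (RCL M2): stack=[16] mem=[16,0,16,0]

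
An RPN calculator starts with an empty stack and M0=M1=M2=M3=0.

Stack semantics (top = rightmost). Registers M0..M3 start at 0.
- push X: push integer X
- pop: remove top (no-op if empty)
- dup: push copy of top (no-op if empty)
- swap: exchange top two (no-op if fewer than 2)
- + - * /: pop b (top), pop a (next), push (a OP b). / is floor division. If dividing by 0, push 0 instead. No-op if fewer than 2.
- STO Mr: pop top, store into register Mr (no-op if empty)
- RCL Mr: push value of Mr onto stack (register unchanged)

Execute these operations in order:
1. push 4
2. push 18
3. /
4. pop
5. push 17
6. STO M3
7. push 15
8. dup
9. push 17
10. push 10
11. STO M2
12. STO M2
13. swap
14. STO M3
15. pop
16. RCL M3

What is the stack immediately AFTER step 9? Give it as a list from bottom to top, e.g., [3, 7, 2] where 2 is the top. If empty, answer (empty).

After op 1 (push 4): stack=[4] mem=[0,0,0,0]
After op 2 (push 18): stack=[4,18] mem=[0,0,0,0]
After op 3 (/): stack=[0] mem=[0,0,0,0]
After op 4 (pop): stack=[empty] mem=[0,0,0,0]
After op 5 (push 17): stack=[17] mem=[0,0,0,0]
After op 6 (STO M3): stack=[empty] mem=[0,0,0,17]
After op 7 (push 15): stack=[15] mem=[0,0,0,17]
After op 8 (dup): stack=[15,15] mem=[0,0,0,17]
After op 9 (push 17): stack=[15,15,17] mem=[0,0,0,17]

[15, 15, 17]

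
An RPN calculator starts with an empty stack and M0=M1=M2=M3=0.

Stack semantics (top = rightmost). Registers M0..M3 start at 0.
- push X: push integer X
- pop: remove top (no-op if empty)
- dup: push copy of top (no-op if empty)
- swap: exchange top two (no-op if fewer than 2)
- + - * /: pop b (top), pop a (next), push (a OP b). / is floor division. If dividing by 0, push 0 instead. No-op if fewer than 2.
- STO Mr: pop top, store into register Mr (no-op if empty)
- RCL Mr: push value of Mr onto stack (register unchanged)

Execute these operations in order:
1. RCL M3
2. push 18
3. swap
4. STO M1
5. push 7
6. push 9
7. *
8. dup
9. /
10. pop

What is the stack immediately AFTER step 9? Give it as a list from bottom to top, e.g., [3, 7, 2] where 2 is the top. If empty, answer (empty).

After op 1 (RCL M3): stack=[0] mem=[0,0,0,0]
After op 2 (push 18): stack=[0,18] mem=[0,0,0,0]
After op 3 (swap): stack=[18,0] mem=[0,0,0,0]
After op 4 (STO M1): stack=[18] mem=[0,0,0,0]
After op 5 (push 7): stack=[18,7] mem=[0,0,0,0]
After op 6 (push 9): stack=[18,7,9] mem=[0,0,0,0]
After op 7 (*): stack=[18,63] mem=[0,0,0,0]
After op 8 (dup): stack=[18,63,63] mem=[0,0,0,0]
After op 9 (/): stack=[18,1] mem=[0,0,0,0]

[18, 1]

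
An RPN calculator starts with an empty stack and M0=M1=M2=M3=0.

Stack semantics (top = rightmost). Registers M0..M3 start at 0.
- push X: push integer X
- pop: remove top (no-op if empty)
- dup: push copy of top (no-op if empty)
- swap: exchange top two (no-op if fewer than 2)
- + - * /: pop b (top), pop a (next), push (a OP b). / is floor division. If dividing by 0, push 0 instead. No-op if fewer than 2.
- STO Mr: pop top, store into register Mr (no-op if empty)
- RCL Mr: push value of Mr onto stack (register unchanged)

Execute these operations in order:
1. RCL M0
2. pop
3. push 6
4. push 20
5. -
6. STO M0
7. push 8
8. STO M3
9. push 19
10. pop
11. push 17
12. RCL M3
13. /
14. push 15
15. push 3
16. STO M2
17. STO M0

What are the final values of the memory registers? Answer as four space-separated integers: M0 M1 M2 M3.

Answer: 15 0 3 8

Derivation:
After op 1 (RCL M0): stack=[0] mem=[0,0,0,0]
After op 2 (pop): stack=[empty] mem=[0,0,0,0]
After op 3 (push 6): stack=[6] mem=[0,0,0,0]
After op 4 (push 20): stack=[6,20] mem=[0,0,0,0]
After op 5 (-): stack=[-14] mem=[0,0,0,0]
After op 6 (STO M0): stack=[empty] mem=[-14,0,0,0]
After op 7 (push 8): stack=[8] mem=[-14,0,0,0]
After op 8 (STO M3): stack=[empty] mem=[-14,0,0,8]
After op 9 (push 19): stack=[19] mem=[-14,0,0,8]
After op 10 (pop): stack=[empty] mem=[-14,0,0,8]
After op 11 (push 17): stack=[17] mem=[-14,0,0,8]
After op 12 (RCL M3): stack=[17,8] mem=[-14,0,0,8]
After op 13 (/): stack=[2] mem=[-14,0,0,8]
After op 14 (push 15): stack=[2,15] mem=[-14,0,0,8]
After op 15 (push 3): stack=[2,15,3] mem=[-14,0,0,8]
After op 16 (STO M2): stack=[2,15] mem=[-14,0,3,8]
After op 17 (STO M0): stack=[2] mem=[15,0,3,8]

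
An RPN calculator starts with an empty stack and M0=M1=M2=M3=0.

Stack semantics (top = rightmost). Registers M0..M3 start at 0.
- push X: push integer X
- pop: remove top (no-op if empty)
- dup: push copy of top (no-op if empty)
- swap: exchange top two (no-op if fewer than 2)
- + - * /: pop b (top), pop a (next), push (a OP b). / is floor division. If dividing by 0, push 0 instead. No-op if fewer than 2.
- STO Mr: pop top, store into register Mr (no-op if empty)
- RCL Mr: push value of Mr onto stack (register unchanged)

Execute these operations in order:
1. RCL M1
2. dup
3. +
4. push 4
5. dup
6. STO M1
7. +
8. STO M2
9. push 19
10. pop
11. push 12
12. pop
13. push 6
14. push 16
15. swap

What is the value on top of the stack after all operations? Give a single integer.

Answer: 6

Derivation:
After op 1 (RCL M1): stack=[0] mem=[0,0,0,0]
After op 2 (dup): stack=[0,0] mem=[0,0,0,0]
After op 3 (+): stack=[0] mem=[0,0,0,0]
After op 4 (push 4): stack=[0,4] mem=[0,0,0,0]
After op 5 (dup): stack=[0,4,4] mem=[0,0,0,0]
After op 6 (STO M1): stack=[0,4] mem=[0,4,0,0]
After op 7 (+): stack=[4] mem=[0,4,0,0]
After op 8 (STO M2): stack=[empty] mem=[0,4,4,0]
After op 9 (push 19): stack=[19] mem=[0,4,4,0]
After op 10 (pop): stack=[empty] mem=[0,4,4,0]
After op 11 (push 12): stack=[12] mem=[0,4,4,0]
After op 12 (pop): stack=[empty] mem=[0,4,4,0]
After op 13 (push 6): stack=[6] mem=[0,4,4,0]
After op 14 (push 16): stack=[6,16] mem=[0,4,4,0]
After op 15 (swap): stack=[16,6] mem=[0,4,4,0]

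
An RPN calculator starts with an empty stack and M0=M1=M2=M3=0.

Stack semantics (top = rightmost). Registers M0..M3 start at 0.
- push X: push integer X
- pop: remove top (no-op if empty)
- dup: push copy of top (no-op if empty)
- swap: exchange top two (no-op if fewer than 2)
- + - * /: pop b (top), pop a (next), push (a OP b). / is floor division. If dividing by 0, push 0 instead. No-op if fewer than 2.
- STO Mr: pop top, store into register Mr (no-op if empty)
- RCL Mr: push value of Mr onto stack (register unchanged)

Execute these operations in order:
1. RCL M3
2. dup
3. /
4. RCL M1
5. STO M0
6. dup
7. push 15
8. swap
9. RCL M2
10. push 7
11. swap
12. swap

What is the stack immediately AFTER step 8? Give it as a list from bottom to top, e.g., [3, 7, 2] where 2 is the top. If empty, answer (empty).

After op 1 (RCL M3): stack=[0] mem=[0,0,0,0]
After op 2 (dup): stack=[0,0] mem=[0,0,0,0]
After op 3 (/): stack=[0] mem=[0,0,0,0]
After op 4 (RCL M1): stack=[0,0] mem=[0,0,0,0]
After op 5 (STO M0): stack=[0] mem=[0,0,0,0]
After op 6 (dup): stack=[0,0] mem=[0,0,0,0]
After op 7 (push 15): stack=[0,0,15] mem=[0,0,0,0]
After op 8 (swap): stack=[0,15,0] mem=[0,0,0,0]

[0, 15, 0]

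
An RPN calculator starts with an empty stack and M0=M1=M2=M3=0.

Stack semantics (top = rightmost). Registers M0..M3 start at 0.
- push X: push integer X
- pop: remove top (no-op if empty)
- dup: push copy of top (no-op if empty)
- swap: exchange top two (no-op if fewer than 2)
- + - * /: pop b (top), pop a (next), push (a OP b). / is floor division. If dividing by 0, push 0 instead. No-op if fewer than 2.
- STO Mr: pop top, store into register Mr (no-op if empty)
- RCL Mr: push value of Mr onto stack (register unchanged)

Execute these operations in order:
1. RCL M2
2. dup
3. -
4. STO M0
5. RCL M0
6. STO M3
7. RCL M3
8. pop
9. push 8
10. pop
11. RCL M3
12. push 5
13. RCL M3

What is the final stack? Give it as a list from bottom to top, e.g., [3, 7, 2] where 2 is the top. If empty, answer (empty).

Answer: [0, 5, 0]

Derivation:
After op 1 (RCL M2): stack=[0] mem=[0,0,0,0]
After op 2 (dup): stack=[0,0] mem=[0,0,0,0]
After op 3 (-): stack=[0] mem=[0,0,0,0]
After op 4 (STO M0): stack=[empty] mem=[0,0,0,0]
After op 5 (RCL M0): stack=[0] mem=[0,0,0,0]
After op 6 (STO M3): stack=[empty] mem=[0,0,0,0]
After op 7 (RCL M3): stack=[0] mem=[0,0,0,0]
After op 8 (pop): stack=[empty] mem=[0,0,0,0]
After op 9 (push 8): stack=[8] mem=[0,0,0,0]
After op 10 (pop): stack=[empty] mem=[0,0,0,0]
After op 11 (RCL M3): stack=[0] mem=[0,0,0,0]
After op 12 (push 5): stack=[0,5] mem=[0,0,0,0]
After op 13 (RCL M3): stack=[0,5,0] mem=[0,0,0,0]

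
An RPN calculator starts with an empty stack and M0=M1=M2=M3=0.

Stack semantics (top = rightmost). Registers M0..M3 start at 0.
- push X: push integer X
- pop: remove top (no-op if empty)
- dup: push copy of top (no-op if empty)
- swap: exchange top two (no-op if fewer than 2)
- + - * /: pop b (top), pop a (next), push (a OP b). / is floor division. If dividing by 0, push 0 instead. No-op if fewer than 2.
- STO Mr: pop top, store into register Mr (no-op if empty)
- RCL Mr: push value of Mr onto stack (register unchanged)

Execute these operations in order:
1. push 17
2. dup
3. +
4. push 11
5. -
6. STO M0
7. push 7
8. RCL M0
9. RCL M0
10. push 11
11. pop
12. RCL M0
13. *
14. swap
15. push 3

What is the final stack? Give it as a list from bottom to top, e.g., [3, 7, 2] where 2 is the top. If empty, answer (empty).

Answer: [7, 529, 23, 3]

Derivation:
After op 1 (push 17): stack=[17] mem=[0,0,0,0]
After op 2 (dup): stack=[17,17] mem=[0,0,0,0]
After op 3 (+): stack=[34] mem=[0,0,0,0]
After op 4 (push 11): stack=[34,11] mem=[0,0,0,0]
After op 5 (-): stack=[23] mem=[0,0,0,0]
After op 6 (STO M0): stack=[empty] mem=[23,0,0,0]
After op 7 (push 7): stack=[7] mem=[23,0,0,0]
After op 8 (RCL M0): stack=[7,23] mem=[23,0,0,0]
After op 9 (RCL M0): stack=[7,23,23] mem=[23,0,0,0]
After op 10 (push 11): stack=[7,23,23,11] mem=[23,0,0,0]
After op 11 (pop): stack=[7,23,23] mem=[23,0,0,0]
After op 12 (RCL M0): stack=[7,23,23,23] mem=[23,0,0,0]
After op 13 (*): stack=[7,23,529] mem=[23,0,0,0]
After op 14 (swap): stack=[7,529,23] mem=[23,0,0,0]
After op 15 (push 3): stack=[7,529,23,3] mem=[23,0,0,0]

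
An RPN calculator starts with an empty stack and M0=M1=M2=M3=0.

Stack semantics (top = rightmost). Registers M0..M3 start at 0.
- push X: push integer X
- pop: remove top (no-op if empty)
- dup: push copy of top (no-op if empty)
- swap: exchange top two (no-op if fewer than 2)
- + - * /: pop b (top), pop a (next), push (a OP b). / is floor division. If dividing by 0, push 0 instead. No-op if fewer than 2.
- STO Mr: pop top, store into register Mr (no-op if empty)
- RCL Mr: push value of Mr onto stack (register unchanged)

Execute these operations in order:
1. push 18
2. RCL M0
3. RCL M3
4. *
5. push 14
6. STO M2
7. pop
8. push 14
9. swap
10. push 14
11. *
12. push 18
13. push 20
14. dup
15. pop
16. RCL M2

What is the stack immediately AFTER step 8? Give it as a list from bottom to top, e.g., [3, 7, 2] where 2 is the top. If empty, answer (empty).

After op 1 (push 18): stack=[18] mem=[0,0,0,0]
After op 2 (RCL M0): stack=[18,0] mem=[0,0,0,0]
After op 3 (RCL M3): stack=[18,0,0] mem=[0,0,0,0]
After op 4 (*): stack=[18,0] mem=[0,0,0,0]
After op 5 (push 14): stack=[18,0,14] mem=[0,0,0,0]
After op 6 (STO M2): stack=[18,0] mem=[0,0,14,0]
After op 7 (pop): stack=[18] mem=[0,0,14,0]
After op 8 (push 14): stack=[18,14] mem=[0,0,14,0]

[18, 14]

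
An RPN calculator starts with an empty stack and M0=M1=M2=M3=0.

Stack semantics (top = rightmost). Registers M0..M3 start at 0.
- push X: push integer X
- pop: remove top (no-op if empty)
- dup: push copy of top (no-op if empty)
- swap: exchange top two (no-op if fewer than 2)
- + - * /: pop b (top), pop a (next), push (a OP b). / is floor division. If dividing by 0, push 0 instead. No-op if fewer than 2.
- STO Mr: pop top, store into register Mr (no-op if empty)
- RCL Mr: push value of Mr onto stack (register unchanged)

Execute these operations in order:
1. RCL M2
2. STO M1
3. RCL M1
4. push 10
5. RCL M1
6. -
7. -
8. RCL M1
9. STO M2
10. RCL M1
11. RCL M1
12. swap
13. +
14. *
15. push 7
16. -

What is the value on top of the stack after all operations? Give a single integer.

After op 1 (RCL M2): stack=[0] mem=[0,0,0,0]
After op 2 (STO M1): stack=[empty] mem=[0,0,0,0]
After op 3 (RCL M1): stack=[0] mem=[0,0,0,0]
After op 4 (push 10): stack=[0,10] mem=[0,0,0,0]
After op 5 (RCL M1): stack=[0,10,0] mem=[0,0,0,0]
After op 6 (-): stack=[0,10] mem=[0,0,0,0]
After op 7 (-): stack=[-10] mem=[0,0,0,0]
After op 8 (RCL M1): stack=[-10,0] mem=[0,0,0,0]
After op 9 (STO M2): stack=[-10] mem=[0,0,0,0]
After op 10 (RCL M1): stack=[-10,0] mem=[0,0,0,0]
After op 11 (RCL M1): stack=[-10,0,0] mem=[0,0,0,0]
After op 12 (swap): stack=[-10,0,0] mem=[0,0,0,0]
After op 13 (+): stack=[-10,0] mem=[0,0,0,0]
After op 14 (*): stack=[0] mem=[0,0,0,0]
After op 15 (push 7): stack=[0,7] mem=[0,0,0,0]
After op 16 (-): stack=[-7] mem=[0,0,0,0]

Answer: -7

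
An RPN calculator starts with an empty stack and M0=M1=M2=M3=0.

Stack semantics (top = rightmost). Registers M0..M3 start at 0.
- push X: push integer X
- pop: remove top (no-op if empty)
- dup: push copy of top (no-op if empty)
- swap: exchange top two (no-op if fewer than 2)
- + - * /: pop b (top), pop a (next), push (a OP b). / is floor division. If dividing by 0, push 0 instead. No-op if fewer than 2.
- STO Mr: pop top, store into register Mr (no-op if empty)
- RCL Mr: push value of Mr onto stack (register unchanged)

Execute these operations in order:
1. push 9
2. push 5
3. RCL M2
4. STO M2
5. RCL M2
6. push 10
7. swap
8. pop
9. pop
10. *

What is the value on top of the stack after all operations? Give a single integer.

After op 1 (push 9): stack=[9] mem=[0,0,0,0]
After op 2 (push 5): stack=[9,5] mem=[0,0,0,0]
After op 3 (RCL M2): stack=[9,5,0] mem=[0,0,0,0]
After op 4 (STO M2): stack=[9,5] mem=[0,0,0,0]
After op 5 (RCL M2): stack=[9,5,0] mem=[0,0,0,0]
After op 6 (push 10): stack=[9,5,0,10] mem=[0,0,0,0]
After op 7 (swap): stack=[9,5,10,0] mem=[0,0,0,0]
After op 8 (pop): stack=[9,5,10] mem=[0,0,0,0]
After op 9 (pop): stack=[9,5] mem=[0,0,0,0]
After op 10 (*): stack=[45] mem=[0,0,0,0]

Answer: 45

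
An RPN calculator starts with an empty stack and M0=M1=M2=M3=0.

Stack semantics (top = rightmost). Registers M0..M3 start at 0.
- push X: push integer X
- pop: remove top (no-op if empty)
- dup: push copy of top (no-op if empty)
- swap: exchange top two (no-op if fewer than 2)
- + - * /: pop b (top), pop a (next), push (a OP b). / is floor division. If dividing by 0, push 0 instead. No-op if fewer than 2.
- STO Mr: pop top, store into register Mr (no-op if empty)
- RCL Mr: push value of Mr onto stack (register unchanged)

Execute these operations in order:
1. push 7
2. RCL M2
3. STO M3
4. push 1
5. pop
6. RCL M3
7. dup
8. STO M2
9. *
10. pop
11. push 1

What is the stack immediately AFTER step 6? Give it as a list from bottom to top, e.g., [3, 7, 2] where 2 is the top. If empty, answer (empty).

After op 1 (push 7): stack=[7] mem=[0,0,0,0]
After op 2 (RCL M2): stack=[7,0] mem=[0,0,0,0]
After op 3 (STO M3): stack=[7] mem=[0,0,0,0]
After op 4 (push 1): stack=[7,1] mem=[0,0,0,0]
After op 5 (pop): stack=[7] mem=[0,0,0,0]
After op 6 (RCL M3): stack=[7,0] mem=[0,0,0,0]

[7, 0]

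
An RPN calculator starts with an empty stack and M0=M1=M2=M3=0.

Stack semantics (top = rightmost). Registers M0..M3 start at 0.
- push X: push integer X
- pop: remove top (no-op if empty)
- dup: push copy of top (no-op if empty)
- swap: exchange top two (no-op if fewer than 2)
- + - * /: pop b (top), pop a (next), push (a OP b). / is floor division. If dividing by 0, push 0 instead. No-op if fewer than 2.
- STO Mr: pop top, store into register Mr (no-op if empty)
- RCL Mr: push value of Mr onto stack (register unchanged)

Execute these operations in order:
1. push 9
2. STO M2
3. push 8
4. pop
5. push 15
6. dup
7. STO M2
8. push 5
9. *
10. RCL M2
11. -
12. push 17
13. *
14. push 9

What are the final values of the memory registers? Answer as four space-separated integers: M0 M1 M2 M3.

Answer: 0 0 15 0

Derivation:
After op 1 (push 9): stack=[9] mem=[0,0,0,0]
After op 2 (STO M2): stack=[empty] mem=[0,0,9,0]
After op 3 (push 8): stack=[8] mem=[0,0,9,0]
After op 4 (pop): stack=[empty] mem=[0,0,9,0]
After op 5 (push 15): stack=[15] mem=[0,0,9,0]
After op 6 (dup): stack=[15,15] mem=[0,0,9,0]
After op 7 (STO M2): stack=[15] mem=[0,0,15,0]
After op 8 (push 5): stack=[15,5] mem=[0,0,15,0]
After op 9 (*): stack=[75] mem=[0,0,15,0]
After op 10 (RCL M2): stack=[75,15] mem=[0,0,15,0]
After op 11 (-): stack=[60] mem=[0,0,15,0]
After op 12 (push 17): stack=[60,17] mem=[0,0,15,0]
After op 13 (*): stack=[1020] mem=[0,0,15,0]
After op 14 (push 9): stack=[1020,9] mem=[0,0,15,0]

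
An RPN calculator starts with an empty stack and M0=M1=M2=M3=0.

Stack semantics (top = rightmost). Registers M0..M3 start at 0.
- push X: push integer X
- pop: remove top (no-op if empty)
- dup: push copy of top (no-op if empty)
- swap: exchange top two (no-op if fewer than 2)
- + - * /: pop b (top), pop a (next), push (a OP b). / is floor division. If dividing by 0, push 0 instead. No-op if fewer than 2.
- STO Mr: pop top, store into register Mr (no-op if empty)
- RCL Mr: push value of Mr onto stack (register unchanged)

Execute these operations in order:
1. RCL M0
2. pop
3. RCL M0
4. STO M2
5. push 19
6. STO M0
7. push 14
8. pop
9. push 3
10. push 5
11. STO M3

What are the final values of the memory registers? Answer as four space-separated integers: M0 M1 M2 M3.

Answer: 19 0 0 5

Derivation:
After op 1 (RCL M0): stack=[0] mem=[0,0,0,0]
After op 2 (pop): stack=[empty] mem=[0,0,0,0]
After op 3 (RCL M0): stack=[0] mem=[0,0,0,0]
After op 4 (STO M2): stack=[empty] mem=[0,0,0,0]
After op 5 (push 19): stack=[19] mem=[0,0,0,0]
After op 6 (STO M0): stack=[empty] mem=[19,0,0,0]
After op 7 (push 14): stack=[14] mem=[19,0,0,0]
After op 8 (pop): stack=[empty] mem=[19,0,0,0]
After op 9 (push 3): stack=[3] mem=[19,0,0,0]
After op 10 (push 5): stack=[3,5] mem=[19,0,0,0]
After op 11 (STO M3): stack=[3] mem=[19,0,0,5]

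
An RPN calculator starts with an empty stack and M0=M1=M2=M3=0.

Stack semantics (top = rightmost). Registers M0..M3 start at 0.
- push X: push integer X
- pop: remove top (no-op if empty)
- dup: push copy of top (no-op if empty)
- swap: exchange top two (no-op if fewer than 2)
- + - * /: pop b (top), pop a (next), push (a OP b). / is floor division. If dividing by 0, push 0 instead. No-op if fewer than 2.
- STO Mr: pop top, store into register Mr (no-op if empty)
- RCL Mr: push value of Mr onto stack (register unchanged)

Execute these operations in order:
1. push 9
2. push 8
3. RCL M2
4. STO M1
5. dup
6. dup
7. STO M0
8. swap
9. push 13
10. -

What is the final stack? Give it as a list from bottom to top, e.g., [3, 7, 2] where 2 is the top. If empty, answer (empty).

Answer: [9, 8, -5]

Derivation:
After op 1 (push 9): stack=[9] mem=[0,0,0,0]
After op 2 (push 8): stack=[9,8] mem=[0,0,0,0]
After op 3 (RCL M2): stack=[9,8,0] mem=[0,0,0,0]
After op 4 (STO M1): stack=[9,8] mem=[0,0,0,0]
After op 5 (dup): stack=[9,8,8] mem=[0,0,0,0]
After op 6 (dup): stack=[9,8,8,8] mem=[0,0,0,0]
After op 7 (STO M0): stack=[9,8,8] mem=[8,0,0,0]
After op 8 (swap): stack=[9,8,8] mem=[8,0,0,0]
After op 9 (push 13): stack=[9,8,8,13] mem=[8,0,0,0]
After op 10 (-): stack=[9,8,-5] mem=[8,0,0,0]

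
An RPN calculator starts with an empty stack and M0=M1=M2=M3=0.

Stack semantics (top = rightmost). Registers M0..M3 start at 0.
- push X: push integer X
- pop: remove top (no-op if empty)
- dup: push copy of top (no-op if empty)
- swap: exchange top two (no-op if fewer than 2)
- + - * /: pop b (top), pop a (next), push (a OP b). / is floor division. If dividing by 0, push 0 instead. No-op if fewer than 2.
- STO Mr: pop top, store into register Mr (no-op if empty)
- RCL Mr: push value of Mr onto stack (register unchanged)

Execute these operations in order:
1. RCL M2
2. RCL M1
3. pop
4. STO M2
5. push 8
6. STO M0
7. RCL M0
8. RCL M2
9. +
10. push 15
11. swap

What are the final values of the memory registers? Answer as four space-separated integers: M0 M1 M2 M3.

After op 1 (RCL M2): stack=[0] mem=[0,0,0,0]
After op 2 (RCL M1): stack=[0,0] mem=[0,0,0,0]
After op 3 (pop): stack=[0] mem=[0,0,0,0]
After op 4 (STO M2): stack=[empty] mem=[0,0,0,0]
After op 5 (push 8): stack=[8] mem=[0,0,0,0]
After op 6 (STO M0): stack=[empty] mem=[8,0,0,0]
After op 7 (RCL M0): stack=[8] mem=[8,0,0,0]
After op 8 (RCL M2): stack=[8,0] mem=[8,0,0,0]
After op 9 (+): stack=[8] mem=[8,0,0,0]
After op 10 (push 15): stack=[8,15] mem=[8,0,0,0]
After op 11 (swap): stack=[15,8] mem=[8,0,0,0]

Answer: 8 0 0 0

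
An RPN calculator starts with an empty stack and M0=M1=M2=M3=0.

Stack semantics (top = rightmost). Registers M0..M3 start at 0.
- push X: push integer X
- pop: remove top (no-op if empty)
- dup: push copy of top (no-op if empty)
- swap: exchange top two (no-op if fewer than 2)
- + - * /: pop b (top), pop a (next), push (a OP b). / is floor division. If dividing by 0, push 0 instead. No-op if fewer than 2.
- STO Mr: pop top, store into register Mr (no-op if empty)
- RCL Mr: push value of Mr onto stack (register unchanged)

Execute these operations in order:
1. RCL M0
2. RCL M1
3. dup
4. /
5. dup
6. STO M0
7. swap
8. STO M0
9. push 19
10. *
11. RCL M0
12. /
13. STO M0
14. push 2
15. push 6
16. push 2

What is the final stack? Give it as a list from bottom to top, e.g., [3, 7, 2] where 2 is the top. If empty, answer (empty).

Answer: [2, 6, 2]

Derivation:
After op 1 (RCL M0): stack=[0] mem=[0,0,0,0]
After op 2 (RCL M1): stack=[0,0] mem=[0,0,0,0]
After op 3 (dup): stack=[0,0,0] mem=[0,0,0,0]
After op 4 (/): stack=[0,0] mem=[0,0,0,0]
After op 5 (dup): stack=[0,0,0] mem=[0,0,0,0]
After op 6 (STO M0): stack=[0,0] mem=[0,0,0,0]
After op 7 (swap): stack=[0,0] mem=[0,0,0,0]
After op 8 (STO M0): stack=[0] mem=[0,0,0,0]
After op 9 (push 19): stack=[0,19] mem=[0,0,0,0]
After op 10 (*): stack=[0] mem=[0,0,0,0]
After op 11 (RCL M0): stack=[0,0] mem=[0,0,0,0]
After op 12 (/): stack=[0] mem=[0,0,0,0]
After op 13 (STO M0): stack=[empty] mem=[0,0,0,0]
After op 14 (push 2): stack=[2] mem=[0,0,0,0]
After op 15 (push 6): stack=[2,6] mem=[0,0,0,0]
After op 16 (push 2): stack=[2,6,2] mem=[0,0,0,0]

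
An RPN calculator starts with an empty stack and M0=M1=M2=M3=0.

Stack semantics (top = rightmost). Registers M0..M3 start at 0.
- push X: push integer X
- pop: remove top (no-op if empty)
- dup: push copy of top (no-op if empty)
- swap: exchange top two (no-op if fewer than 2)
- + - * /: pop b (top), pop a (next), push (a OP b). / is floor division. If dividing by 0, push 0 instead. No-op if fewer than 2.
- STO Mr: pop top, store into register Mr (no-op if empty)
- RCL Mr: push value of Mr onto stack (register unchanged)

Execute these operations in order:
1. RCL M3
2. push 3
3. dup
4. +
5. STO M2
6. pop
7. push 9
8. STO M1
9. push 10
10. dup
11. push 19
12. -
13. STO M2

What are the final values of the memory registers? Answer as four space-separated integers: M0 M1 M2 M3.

Answer: 0 9 -9 0

Derivation:
After op 1 (RCL M3): stack=[0] mem=[0,0,0,0]
After op 2 (push 3): stack=[0,3] mem=[0,0,0,0]
After op 3 (dup): stack=[0,3,3] mem=[0,0,0,0]
After op 4 (+): stack=[0,6] mem=[0,0,0,0]
After op 5 (STO M2): stack=[0] mem=[0,0,6,0]
After op 6 (pop): stack=[empty] mem=[0,0,6,0]
After op 7 (push 9): stack=[9] mem=[0,0,6,0]
After op 8 (STO M1): stack=[empty] mem=[0,9,6,0]
After op 9 (push 10): stack=[10] mem=[0,9,6,0]
After op 10 (dup): stack=[10,10] mem=[0,9,6,0]
After op 11 (push 19): stack=[10,10,19] mem=[0,9,6,0]
After op 12 (-): stack=[10,-9] mem=[0,9,6,0]
After op 13 (STO M2): stack=[10] mem=[0,9,-9,0]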